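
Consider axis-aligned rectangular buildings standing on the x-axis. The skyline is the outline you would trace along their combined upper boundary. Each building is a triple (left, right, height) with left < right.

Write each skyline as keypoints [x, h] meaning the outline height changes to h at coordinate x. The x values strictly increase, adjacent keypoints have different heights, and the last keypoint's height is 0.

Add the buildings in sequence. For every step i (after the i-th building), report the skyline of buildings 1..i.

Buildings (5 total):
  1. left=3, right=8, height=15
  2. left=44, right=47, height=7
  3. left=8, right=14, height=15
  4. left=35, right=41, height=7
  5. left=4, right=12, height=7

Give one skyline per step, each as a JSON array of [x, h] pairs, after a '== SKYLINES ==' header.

== SKYLINES ==
[[3,15],[8,0]]
[[3,15],[8,0],[44,7],[47,0]]
[[3,15],[14,0],[44,7],[47,0]]
[[3,15],[14,0],[35,7],[41,0],[44,7],[47,0]]
[[3,15],[14,0],[35,7],[41,0],[44,7],[47,0]]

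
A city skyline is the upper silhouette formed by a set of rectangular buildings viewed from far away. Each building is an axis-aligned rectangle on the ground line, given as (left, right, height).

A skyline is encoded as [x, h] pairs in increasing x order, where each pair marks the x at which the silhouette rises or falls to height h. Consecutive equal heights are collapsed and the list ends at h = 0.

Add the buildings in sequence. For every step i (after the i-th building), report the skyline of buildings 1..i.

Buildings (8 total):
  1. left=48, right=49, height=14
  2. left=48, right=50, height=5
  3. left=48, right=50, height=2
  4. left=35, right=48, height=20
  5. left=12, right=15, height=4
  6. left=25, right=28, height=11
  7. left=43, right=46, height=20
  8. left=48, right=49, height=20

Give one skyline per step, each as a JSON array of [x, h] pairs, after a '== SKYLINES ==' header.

== SKYLINES ==
[[48,14],[49,0]]
[[48,14],[49,5],[50,0]]
[[48,14],[49,5],[50,0]]
[[35,20],[48,14],[49,5],[50,0]]
[[12,4],[15,0],[35,20],[48,14],[49,5],[50,0]]
[[12,4],[15,0],[25,11],[28,0],[35,20],[48,14],[49,5],[50,0]]
[[12,4],[15,0],[25,11],[28,0],[35,20],[48,14],[49,5],[50,0]]
[[12,4],[15,0],[25,11],[28,0],[35,20],[49,5],[50,0]]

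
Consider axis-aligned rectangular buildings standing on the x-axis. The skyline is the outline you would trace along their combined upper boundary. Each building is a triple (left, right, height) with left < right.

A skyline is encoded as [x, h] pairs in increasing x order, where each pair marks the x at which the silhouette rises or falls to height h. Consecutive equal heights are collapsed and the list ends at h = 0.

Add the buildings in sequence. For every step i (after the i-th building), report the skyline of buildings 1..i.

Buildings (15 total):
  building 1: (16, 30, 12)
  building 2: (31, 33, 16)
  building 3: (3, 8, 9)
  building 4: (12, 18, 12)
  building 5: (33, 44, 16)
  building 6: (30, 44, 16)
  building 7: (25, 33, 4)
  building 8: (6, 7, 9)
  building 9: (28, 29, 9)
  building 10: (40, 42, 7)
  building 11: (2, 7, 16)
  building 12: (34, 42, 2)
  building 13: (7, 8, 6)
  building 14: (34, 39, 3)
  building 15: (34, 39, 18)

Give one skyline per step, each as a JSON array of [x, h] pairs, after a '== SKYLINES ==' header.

== SKYLINES ==
[[16,12],[30,0]]
[[16,12],[30,0],[31,16],[33,0]]
[[3,9],[8,0],[16,12],[30,0],[31,16],[33,0]]
[[3,9],[8,0],[12,12],[30,0],[31,16],[33,0]]
[[3,9],[8,0],[12,12],[30,0],[31,16],[44,0]]
[[3,9],[8,0],[12,12],[30,16],[44,0]]
[[3,9],[8,0],[12,12],[30,16],[44,0]]
[[3,9],[8,0],[12,12],[30,16],[44,0]]
[[3,9],[8,0],[12,12],[30,16],[44,0]]
[[3,9],[8,0],[12,12],[30,16],[44,0]]
[[2,16],[7,9],[8,0],[12,12],[30,16],[44,0]]
[[2,16],[7,9],[8,0],[12,12],[30,16],[44,0]]
[[2,16],[7,9],[8,0],[12,12],[30,16],[44,0]]
[[2,16],[7,9],[8,0],[12,12],[30,16],[44,0]]
[[2,16],[7,9],[8,0],[12,12],[30,16],[34,18],[39,16],[44,0]]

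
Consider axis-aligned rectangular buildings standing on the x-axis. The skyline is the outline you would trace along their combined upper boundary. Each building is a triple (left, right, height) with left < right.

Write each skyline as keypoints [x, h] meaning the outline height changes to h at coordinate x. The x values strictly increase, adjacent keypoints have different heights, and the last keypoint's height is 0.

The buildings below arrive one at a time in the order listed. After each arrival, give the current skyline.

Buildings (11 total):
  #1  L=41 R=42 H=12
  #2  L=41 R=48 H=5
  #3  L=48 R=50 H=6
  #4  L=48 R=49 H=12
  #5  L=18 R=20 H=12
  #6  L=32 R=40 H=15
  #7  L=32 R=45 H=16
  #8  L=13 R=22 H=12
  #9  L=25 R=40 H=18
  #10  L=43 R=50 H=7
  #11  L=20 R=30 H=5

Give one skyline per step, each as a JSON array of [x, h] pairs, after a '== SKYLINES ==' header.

== SKYLINES ==
[[41,12],[42,0]]
[[41,12],[42,5],[48,0]]
[[41,12],[42,5],[48,6],[50,0]]
[[41,12],[42,5],[48,12],[49,6],[50,0]]
[[18,12],[20,0],[41,12],[42,5],[48,12],[49,6],[50,0]]
[[18,12],[20,0],[32,15],[40,0],[41,12],[42,5],[48,12],[49,6],[50,0]]
[[18,12],[20,0],[32,16],[45,5],[48,12],[49,6],[50,0]]
[[13,12],[22,0],[32,16],[45,5],[48,12],[49,6],[50,0]]
[[13,12],[22,0],[25,18],[40,16],[45,5],[48,12],[49,6],[50,0]]
[[13,12],[22,0],[25,18],[40,16],[45,7],[48,12],[49,7],[50,0]]
[[13,12],[22,5],[25,18],[40,16],[45,7],[48,12],[49,7],[50,0]]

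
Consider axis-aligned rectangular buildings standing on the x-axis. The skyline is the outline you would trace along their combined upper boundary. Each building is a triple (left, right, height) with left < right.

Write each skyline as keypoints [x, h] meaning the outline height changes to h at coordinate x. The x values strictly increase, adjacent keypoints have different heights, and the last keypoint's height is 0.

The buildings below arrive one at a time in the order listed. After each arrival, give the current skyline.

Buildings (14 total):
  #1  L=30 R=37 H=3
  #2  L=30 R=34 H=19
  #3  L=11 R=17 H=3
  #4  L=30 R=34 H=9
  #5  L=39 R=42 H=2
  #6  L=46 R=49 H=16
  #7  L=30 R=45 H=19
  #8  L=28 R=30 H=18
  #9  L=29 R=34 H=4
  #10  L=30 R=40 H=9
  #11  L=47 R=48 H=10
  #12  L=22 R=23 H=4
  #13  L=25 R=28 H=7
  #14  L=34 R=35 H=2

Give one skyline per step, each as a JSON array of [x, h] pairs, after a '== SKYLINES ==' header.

== SKYLINES ==
[[30,3],[37,0]]
[[30,19],[34,3],[37,0]]
[[11,3],[17,0],[30,19],[34,3],[37,0]]
[[11,3],[17,0],[30,19],[34,3],[37,0]]
[[11,3],[17,0],[30,19],[34,3],[37,0],[39,2],[42,0]]
[[11,3],[17,0],[30,19],[34,3],[37,0],[39,2],[42,0],[46,16],[49,0]]
[[11,3],[17,0],[30,19],[45,0],[46,16],[49,0]]
[[11,3],[17,0],[28,18],[30,19],[45,0],[46,16],[49,0]]
[[11,3],[17,0],[28,18],[30,19],[45,0],[46,16],[49,0]]
[[11,3],[17,0],[28,18],[30,19],[45,0],[46,16],[49,0]]
[[11,3],[17,0],[28,18],[30,19],[45,0],[46,16],[49,0]]
[[11,3],[17,0],[22,4],[23,0],[28,18],[30,19],[45,0],[46,16],[49,0]]
[[11,3],[17,0],[22,4],[23,0],[25,7],[28,18],[30,19],[45,0],[46,16],[49,0]]
[[11,3],[17,0],[22,4],[23,0],[25,7],[28,18],[30,19],[45,0],[46,16],[49,0]]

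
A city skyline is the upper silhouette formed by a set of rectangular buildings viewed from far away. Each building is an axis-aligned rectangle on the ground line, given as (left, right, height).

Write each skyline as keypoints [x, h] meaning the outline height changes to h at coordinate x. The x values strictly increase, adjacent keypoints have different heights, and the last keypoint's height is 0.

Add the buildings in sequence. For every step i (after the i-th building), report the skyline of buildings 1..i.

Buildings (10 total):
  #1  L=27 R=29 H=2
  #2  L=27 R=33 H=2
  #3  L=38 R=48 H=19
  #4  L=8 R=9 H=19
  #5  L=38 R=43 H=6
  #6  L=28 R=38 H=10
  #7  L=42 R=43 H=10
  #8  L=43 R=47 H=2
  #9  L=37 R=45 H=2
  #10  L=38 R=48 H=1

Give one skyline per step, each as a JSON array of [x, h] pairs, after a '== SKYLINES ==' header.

== SKYLINES ==
[[27,2],[29,0]]
[[27,2],[33,0]]
[[27,2],[33,0],[38,19],[48,0]]
[[8,19],[9,0],[27,2],[33,0],[38,19],[48,0]]
[[8,19],[9,0],[27,2],[33,0],[38,19],[48,0]]
[[8,19],[9,0],[27,2],[28,10],[38,19],[48,0]]
[[8,19],[9,0],[27,2],[28,10],[38,19],[48,0]]
[[8,19],[9,0],[27,2],[28,10],[38,19],[48,0]]
[[8,19],[9,0],[27,2],[28,10],[38,19],[48,0]]
[[8,19],[9,0],[27,2],[28,10],[38,19],[48,0]]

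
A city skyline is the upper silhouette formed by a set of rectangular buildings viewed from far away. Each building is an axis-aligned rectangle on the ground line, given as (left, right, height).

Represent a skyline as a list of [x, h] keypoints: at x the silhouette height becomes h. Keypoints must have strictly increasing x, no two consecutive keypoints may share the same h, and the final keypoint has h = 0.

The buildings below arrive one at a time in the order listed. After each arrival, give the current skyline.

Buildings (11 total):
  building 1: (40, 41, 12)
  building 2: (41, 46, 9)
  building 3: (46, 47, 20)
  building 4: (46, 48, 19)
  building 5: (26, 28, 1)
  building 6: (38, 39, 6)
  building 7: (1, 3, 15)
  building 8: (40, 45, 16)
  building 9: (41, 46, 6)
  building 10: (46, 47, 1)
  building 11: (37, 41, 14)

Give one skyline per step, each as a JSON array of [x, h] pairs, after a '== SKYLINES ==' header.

== SKYLINES ==
[[40,12],[41,0]]
[[40,12],[41,9],[46,0]]
[[40,12],[41,9],[46,20],[47,0]]
[[40,12],[41,9],[46,20],[47,19],[48,0]]
[[26,1],[28,0],[40,12],[41,9],[46,20],[47,19],[48,0]]
[[26,1],[28,0],[38,6],[39,0],[40,12],[41,9],[46,20],[47,19],[48,0]]
[[1,15],[3,0],[26,1],[28,0],[38,6],[39,0],[40,12],[41,9],[46,20],[47,19],[48,0]]
[[1,15],[3,0],[26,1],[28,0],[38,6],[39,0],[40,16],[45,9],[46,20],[47,19],[48,0]]
[[1,15],[3,0],[26,1],[28,0],[38,6],[39,0],[40,16],[45,9],[46,20],[47,19],[48,0]]
[[1,15],[3,0],[26,1],[28,0],[38,6],[39,0],[40,16],[45,9],[46,20],[47,19],[48,0]]
[[1,15],[3,0],[26,1],[28,0],[37,14],[40,16],[45,9],[46,20],[47,19],[48,0]]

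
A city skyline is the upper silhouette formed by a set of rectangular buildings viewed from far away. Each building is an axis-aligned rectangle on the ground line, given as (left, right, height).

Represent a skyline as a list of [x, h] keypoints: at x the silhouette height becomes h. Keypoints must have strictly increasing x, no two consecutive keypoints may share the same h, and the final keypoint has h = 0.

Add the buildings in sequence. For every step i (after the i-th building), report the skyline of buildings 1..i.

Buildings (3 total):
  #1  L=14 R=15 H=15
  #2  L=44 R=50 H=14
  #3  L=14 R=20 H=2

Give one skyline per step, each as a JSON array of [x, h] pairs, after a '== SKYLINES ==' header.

== SKYLINES ==
[[14,15],[15,0]]
[[14,15],[15,0],[44,14],[50,0]]
[[14,15],[15,2],[20,0],[44,14],[50,0]]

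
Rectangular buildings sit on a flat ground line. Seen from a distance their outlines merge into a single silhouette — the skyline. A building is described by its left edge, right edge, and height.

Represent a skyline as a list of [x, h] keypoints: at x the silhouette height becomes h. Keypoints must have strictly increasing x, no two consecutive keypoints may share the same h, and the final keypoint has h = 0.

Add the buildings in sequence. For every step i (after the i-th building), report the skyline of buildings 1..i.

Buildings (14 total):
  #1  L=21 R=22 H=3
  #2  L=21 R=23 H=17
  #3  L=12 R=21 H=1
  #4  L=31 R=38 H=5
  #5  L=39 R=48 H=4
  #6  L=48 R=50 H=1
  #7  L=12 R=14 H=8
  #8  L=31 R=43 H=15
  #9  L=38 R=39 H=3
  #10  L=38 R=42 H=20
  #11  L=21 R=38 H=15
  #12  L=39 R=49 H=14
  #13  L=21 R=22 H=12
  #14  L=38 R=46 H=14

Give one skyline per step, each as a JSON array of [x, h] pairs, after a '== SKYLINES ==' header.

== SKYLINES ==
[[21,3],[22,0]]
[[21,17],[23,0]]
[[12,1],[21,17],[23,0]]
[[12,1],[21,17],[23,0],[31,5],[38,0]]
[[12,1],[21,17],[23,0],[31,5],[38,0],[39,4],[48,0]]
[[12,1],[21,17],[23,0],[31,5],[38,0],[39,4],[48,1],[50,0]]
[[12,8],[14,1],[21,17],[23,0],[31,5],[38,0],[39,4],[48,1],[50,0]]
[[12,8],[14,1],[21,17],[23,0],[31,15],[43,4],[48,1],[50,0]]
[[12,8],[14,1],[21,17],[23,0],[31,15],[43,4],[48,1],[50,0]]
[[12,8],[14,1],[21,17],[23,0],[31,15],[38,20],[42,15],[43,4],[48,1],[50,0]]
[[12,8],[14,1],[21,17],[23,15],[38,20],[42,15],[43,4],[48,1],[50,0]]
[[12,8],[14,1],[21,17],[23,15],[38,20],[42,15],[43,14],[49,1],[50,0]]
[[12,8],[14,1],[21,17],[23,15],[38,20],[42,15],[43,14],[49,1],[50,0]]
[[12,8],[14,1],[21,17],[23,15],[38,20],[42,15],[43,14],[49,1],[50,0]]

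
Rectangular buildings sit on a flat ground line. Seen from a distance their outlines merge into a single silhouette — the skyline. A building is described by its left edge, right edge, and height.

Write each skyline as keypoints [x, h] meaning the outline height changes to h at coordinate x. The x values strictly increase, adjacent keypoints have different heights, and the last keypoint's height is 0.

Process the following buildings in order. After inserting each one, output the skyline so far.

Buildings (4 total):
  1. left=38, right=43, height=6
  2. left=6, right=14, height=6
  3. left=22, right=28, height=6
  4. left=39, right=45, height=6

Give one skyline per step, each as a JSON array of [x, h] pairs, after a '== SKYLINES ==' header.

== SKYLINES ==
[[38,6],[43,0]]
[[6,6],[14,0],[38,6],[43,0]]
[[6,6],[14,0],[22,6],[28,0],[38,6],[43,0]]
[[6,6],[14,0],[22,6],[28,0],[38,6],[45,0]]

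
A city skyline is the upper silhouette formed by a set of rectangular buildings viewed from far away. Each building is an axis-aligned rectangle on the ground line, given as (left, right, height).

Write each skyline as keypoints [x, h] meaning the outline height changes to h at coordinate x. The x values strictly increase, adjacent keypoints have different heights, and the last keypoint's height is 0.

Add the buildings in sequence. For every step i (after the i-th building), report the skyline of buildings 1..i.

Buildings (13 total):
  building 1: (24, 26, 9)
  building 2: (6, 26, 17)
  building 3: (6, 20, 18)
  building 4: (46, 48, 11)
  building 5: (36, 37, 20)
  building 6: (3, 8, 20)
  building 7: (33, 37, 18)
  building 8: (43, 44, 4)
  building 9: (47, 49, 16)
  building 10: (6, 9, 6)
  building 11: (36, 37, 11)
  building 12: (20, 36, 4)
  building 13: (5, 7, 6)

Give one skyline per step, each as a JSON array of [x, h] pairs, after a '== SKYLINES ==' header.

== SKYLINES ==
[[24,9],[26,0]]
[[6,17],[26,0]]
[[6,18],[20,17],[26,0]]
[[6,18],[20,17],[26,0],[46,11],[48,0]]
[[6,18],[20,17],[26,0],[36,20],[37,0],[46,11],[48,0]]
[[3,20],[8,18],[20,17],[26,0],[36,20],[37,0],[46,11],[48,0]]
[[3,20],[8,18],[20,17],[26,0],[33,18],[36,20],[37,0],[46,11],[48,0]]
[[3,20],[8,18],[20,17],[26,0],[33,18],[36,20],[37,0],[43,4],[44,0],[46,11],[48,0]]
[[3,20],[8,18],[20,17],[26,0],[33,18],[36,20],[37,0],[43,4],[44,0],[46,11],[47,16],[49,0]]
[[3,20],[8,18],[20,17],[26,0],[33,18],[36,20],[37,0],[43,4],[44,0],[46,11],[47,16],[49,0]]
[[3,20],[8,18],[20,17],[26,0],[33,18],[36,20],[37,0],[43,4],[44,0],[46,11],[47,16],[49,0]]
[[3,20],[8,18],[20,17],[26,4],[33,18],[36,20],[37,0],[43,4],[44,0],[46,11],[47,16],[49,0]]
[[3,20],[8,18],[20,17],[26,4],[33,18],[36,20],[37,0],[43,4],[44,0],[46,11],[47,16],[49,0]]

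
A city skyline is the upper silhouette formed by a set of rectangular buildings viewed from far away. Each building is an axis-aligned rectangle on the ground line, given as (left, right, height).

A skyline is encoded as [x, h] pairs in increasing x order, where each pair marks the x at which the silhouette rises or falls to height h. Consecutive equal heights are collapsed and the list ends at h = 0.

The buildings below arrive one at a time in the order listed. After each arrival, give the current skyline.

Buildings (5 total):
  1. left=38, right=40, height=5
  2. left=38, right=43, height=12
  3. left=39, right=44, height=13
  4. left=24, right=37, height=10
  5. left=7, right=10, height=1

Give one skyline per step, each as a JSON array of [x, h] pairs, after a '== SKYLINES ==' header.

== SKYLINES ==
[[38,5],[40,0]]
[[38,12],[43,0]]
[[38,12],[39,13],[44,0]]
[[24,10],[37,0],[38,12],[39,13],[44,0]]
[[7,1],[10,0],[24,10],[37,0],[38,12],[39,13],[44,0]]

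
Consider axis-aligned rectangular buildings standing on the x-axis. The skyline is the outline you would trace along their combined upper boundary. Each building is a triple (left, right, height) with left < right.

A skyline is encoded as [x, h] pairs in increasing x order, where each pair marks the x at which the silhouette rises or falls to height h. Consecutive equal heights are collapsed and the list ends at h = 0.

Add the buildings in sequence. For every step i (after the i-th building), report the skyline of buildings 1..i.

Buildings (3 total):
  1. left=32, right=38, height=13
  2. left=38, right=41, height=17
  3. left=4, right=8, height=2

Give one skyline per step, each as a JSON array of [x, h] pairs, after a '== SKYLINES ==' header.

== SKYLINES ==
[[32,13],[38,0]]
[[32,13],[38,17],[41,0]]
[[4,2],[8,0],[32,13],[38,17],[41,0]]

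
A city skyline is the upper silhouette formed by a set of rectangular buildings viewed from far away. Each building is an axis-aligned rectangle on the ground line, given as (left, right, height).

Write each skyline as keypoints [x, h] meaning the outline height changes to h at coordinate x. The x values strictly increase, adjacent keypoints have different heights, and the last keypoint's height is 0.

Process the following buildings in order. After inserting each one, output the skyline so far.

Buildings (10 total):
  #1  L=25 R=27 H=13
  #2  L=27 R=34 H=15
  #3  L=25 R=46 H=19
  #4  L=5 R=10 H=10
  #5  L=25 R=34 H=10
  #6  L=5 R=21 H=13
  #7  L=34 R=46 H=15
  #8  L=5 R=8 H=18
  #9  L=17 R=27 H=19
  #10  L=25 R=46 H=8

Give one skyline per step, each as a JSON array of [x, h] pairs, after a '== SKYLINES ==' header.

== SKYLINES ==
[[25,13],[27,0]]
[[25,13],[27,15],[34,0]]
[[25,19],[46,0]]
[[5,10],[10,0],[25,19],[46,0]]
[[5,10],[10,0],[25,19],[46,0]]
[[5,13],[21,0],[25,19],[46,0]]
[[5,13],[21,0],[25,19],[46,0]]
[[5,18],[8,13],[21,0],[25,19],[46,0]]
[[5,18],[8,13],[17,19],[46,0]]
[[5,18],[8,13],[17,19],[46,0]]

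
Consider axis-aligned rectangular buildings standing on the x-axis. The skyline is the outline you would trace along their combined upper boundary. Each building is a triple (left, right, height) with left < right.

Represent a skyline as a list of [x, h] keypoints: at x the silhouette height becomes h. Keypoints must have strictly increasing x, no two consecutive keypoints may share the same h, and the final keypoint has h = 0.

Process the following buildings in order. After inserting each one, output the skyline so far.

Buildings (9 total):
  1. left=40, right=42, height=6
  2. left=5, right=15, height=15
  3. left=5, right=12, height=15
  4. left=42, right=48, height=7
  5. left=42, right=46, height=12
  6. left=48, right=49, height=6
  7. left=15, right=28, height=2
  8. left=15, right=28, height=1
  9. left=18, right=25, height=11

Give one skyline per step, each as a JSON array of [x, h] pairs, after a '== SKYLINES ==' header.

== SKYLINES ==
[[40,6],[42,0]]
[[5,15],[15,0],[40,6],[42,0]]
[[5,15],[15,0],[40,6],[42,0]]
[[5,15],[15,0],[40,6],[42,7],[48,0]]
[[5,15],[15,0],[40,6],[42,12],[46,7],[48,0]]
[[5,15],[15,0],[40,6],[42,12],[46,7],[48,6],[49,0]]
[[5,15],[15,2],[28,0],[40,6],[42,12],[46,7],[48,6],[49,0]]
[[5,15],[15,2],[28,0],[40,6],[42,12],[46,7],[48,6],[49,0]]
[[5,15],[15,2],[18,11],[25,2],[28,0],[40,6],[42,12],[46,7],[48,6],[49,0]]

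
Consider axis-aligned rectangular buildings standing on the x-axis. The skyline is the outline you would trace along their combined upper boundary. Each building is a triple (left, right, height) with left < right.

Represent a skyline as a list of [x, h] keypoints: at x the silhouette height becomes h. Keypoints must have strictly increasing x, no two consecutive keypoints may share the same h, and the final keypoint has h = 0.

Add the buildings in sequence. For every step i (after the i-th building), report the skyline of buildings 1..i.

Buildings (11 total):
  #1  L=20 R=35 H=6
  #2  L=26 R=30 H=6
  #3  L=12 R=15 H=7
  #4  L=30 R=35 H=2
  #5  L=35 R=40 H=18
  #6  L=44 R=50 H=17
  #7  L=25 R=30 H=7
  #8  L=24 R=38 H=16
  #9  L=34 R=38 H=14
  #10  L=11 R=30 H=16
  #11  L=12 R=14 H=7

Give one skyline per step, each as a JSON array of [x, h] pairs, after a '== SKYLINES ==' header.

== SKYLINES ==
[[20,6],[35,0]]
[[20,6],[35,0]]
[[12,7],[15,0],[20,6],[35,0]]
[[12,7],[15,0],[20,6],[35,0]]
[[12,7],[15,0],[20,6],[35,18],[40,0]]
[[12,7],[15,0],[20,6],[35,18],[40,0],[44,17],[50,0]]
[[12,7],[15,0],[20,6],[25,7],[30,6],[35,18],[40,0],[44,17],[50,0]]
[[12,7],[15,0],[20,6],[24,16],[35,18],[40,0],[44,17],[50,0]]
[[12,7],[15,0],[20,6],[24,16],[35,18],[40,0],[44,17],[50,0]]
[[11,16],[35,18],[40,0],[44,17],[50,0]]
[[11,16],[35,18],[40,0],[44,17],[50,0]]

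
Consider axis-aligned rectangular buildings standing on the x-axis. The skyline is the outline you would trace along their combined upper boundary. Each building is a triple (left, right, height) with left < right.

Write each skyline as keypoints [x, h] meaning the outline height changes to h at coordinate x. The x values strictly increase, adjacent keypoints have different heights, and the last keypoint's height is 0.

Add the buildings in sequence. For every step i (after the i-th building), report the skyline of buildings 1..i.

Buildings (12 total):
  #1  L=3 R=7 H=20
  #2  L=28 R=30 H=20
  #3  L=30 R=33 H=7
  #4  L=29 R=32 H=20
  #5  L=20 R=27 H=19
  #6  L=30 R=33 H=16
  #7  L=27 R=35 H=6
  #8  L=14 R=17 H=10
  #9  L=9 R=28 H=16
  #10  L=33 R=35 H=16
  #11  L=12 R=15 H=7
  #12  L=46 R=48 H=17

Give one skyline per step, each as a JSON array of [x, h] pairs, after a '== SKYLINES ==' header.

== SKYLINES ==
[[3,20],[7,0]]
[[3,20],[7,0],[28,20],[30,0]]
[[3,20],[7,0],[28,20],[30,7],[33,0]]
[[3,20],[7,0],[28,20],[32,7],[33,0]]
[[3,20],[7,0],[20,19],[27,0],[28,20],[32,7],[33,0]]
[[3,20],[7,0],[20,19],[27,0],[28,20],[32,16],[33,0]]
[[3,20],[7,0],[20,19],[27,6],[28,20],[32,16],[33,6],[35,0]]
[[3,20],[7,0],[14,10],[17,0],[20,19],[27,6],[28,20],[32,16],[33,6],[35,0]]
[[3,20],[7,0],[9,16],[20,19],[27,16],[28,20],[32,16],[33,6],[35,0]]
[[3,20],[7,0],[9,16],[20,19],[27,16],[28,20],[32,16],[35,0]]
[[3,20],[7,0],[9,16],[20,19],[27,16],[28,20],[32,16],[35,0]]
[[3,20],[7,0],[9,16],[20,19],[27,16],[28,20],[32,16],[35,0],[46,17],[48,0]]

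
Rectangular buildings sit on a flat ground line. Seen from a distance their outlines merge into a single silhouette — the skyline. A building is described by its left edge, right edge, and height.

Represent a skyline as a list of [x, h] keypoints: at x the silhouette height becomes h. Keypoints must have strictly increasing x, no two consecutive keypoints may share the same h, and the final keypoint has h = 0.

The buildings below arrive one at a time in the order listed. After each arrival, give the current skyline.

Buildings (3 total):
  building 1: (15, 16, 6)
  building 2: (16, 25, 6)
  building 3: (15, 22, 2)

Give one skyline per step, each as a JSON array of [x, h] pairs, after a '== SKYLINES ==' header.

== SKYLINES ==
[[15,6],[16,0]]
[[15,6],[25,0]]
[[15,6],[25,0]]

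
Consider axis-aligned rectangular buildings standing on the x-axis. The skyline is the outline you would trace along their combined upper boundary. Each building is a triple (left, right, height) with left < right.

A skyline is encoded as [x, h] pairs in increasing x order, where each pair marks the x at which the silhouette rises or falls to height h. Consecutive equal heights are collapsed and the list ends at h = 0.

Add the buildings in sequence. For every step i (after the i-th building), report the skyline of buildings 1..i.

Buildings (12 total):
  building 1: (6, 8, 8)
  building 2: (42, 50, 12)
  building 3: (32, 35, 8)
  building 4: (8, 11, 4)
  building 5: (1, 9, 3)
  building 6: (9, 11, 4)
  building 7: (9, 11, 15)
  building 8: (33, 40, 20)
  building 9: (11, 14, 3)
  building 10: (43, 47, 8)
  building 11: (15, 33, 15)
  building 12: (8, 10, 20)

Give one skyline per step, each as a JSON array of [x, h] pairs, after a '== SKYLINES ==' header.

== SKYLINES ==
[[6,8],[8,0]]
[[6,8],[8,0],[42,12],[50,0]]
[[6,8],[8,0],[32,8],[35,0],[42,12],[50,0]]
[[6,8],[8,4],[11,0],[32,8],[35,0],[42,12],[50,0]]
[[1,3],[6,8],[8,4],[11,0],[32,8],[35,0],[42,12],[50,0]]
[[1,3],[6,8],[8,4],[11,0],[32,8],[35,0],[42,12],[50,0]]
[[1,3],[6,8],[8,4],[9,15],[11,0],[32,8],[35,0],[42,12],[50,0]]
[[1,3],[6,8],[8,4],[9,15],[11,0],[32,8],[33,20],[40,0],[42,12],[50,0]]
[[1,3],[6,8],[8,4],[9,15],[11,3],[14,0],[32,8],[33,20],[40,0],[42,12],[50,0]]
[[1,3],[6,8],[8,4],[9,15],[11,3],[14,0],[32,8],[33,20],[40,0],[42,12],[50,0]]
[[1,3],[6,8],[8,4],[9,15],[11,3],[14,0],[15,15],[33,20],[40,0],[42,12],[50,0]]
[[1,3],[6,8],[8,20],[10,15],[11,3],[14,0],[15,15],[33,20],[40,0],[42,12],[50,0]]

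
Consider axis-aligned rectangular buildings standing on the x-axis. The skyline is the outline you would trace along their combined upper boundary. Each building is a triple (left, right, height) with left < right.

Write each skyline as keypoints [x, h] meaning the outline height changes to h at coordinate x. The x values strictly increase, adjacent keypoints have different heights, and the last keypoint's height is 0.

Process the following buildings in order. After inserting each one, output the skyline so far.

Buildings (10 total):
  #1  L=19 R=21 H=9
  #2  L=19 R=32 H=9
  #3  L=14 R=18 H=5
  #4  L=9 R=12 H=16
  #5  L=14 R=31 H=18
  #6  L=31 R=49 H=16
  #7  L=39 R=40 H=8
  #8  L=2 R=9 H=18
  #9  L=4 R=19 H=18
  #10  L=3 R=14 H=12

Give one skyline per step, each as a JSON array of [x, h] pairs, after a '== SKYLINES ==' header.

== SKYLINES ==
[[19,9],[21,0]]
[[19,9],[32,0]]
[[14,5],[18,0],[19,9],[32,0]]
[[9,16],[12,0],[14,5],[18,0],[19,9],[32,0]]
[[9,16],[12,0],[14,18],[31,9],[32,0]]
[[9,16],[12,0],[14,18],[31,16],[49,0]]
[[9,16],[12,0],[14,18],[31,16],[49,0]]
[[2,18],[9,16],[12,0],[14,18],[31,16],[49,0]]
[[2,18],[31,16],[49,0]]
[[2,18],[31,16],[49,0]]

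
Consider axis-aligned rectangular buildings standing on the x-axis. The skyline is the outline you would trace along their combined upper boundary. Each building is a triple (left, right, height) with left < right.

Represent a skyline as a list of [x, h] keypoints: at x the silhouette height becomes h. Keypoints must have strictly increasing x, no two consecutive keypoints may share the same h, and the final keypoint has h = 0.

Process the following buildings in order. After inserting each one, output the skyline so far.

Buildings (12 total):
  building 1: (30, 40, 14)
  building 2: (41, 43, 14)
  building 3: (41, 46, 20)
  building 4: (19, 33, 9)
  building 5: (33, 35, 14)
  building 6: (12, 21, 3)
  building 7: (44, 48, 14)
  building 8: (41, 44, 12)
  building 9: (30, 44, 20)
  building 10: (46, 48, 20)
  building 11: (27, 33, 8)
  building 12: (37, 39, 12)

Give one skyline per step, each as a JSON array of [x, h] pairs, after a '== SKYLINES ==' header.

== SKYLINES ==
[[30,14],[40,0]]
[[30,14],[40,0],[41,14],[43,0]]
[[30,14],[40,0],[41,20],[46,0]]
[[19,9],[30,14],[40,0],[41,20],[46,0]]
[[19,9],[30,14],[40,0],[41,20],[46,0]]
[[12,3],[19,9],[30,14],[40,0],[41,20],[46,0]]
[[12,3],[19,9],[30,14],[40,0],[41,20],[46,14],[48,0]]
[[12,3],[19,9],[30,14],[40,0],[41,20],[46,14],[48,0]]
[[12,3],[19,9],[30,20],[46,14],[48,0]]
[[12,3],[19,9],[30,20],[48,0]]
[[12,3],[19,9],[30,20],[48,0]]
[[12,3],[19,9],[30,20],[48,0]]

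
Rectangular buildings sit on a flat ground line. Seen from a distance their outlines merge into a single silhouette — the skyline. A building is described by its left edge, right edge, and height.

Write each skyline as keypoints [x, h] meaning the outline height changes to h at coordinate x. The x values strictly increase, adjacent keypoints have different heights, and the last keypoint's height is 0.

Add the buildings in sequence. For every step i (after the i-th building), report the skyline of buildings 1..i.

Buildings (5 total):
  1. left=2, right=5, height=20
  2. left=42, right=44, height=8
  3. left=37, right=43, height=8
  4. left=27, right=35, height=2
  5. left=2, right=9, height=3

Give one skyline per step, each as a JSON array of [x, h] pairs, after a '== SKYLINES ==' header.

== SKYLINES ==
[[2,20],[5,0]]
[[2,20],[5,0],[42,8],[44,0]]
[[2,20],[5,0],[37,8],[44,0]]
[[2,20],[5,0],[27,2],[35,0],[37,8],[44,0]]
[[2,20],[5,3],[9,0],[27,2],[35,0],[37,8],[44,0]]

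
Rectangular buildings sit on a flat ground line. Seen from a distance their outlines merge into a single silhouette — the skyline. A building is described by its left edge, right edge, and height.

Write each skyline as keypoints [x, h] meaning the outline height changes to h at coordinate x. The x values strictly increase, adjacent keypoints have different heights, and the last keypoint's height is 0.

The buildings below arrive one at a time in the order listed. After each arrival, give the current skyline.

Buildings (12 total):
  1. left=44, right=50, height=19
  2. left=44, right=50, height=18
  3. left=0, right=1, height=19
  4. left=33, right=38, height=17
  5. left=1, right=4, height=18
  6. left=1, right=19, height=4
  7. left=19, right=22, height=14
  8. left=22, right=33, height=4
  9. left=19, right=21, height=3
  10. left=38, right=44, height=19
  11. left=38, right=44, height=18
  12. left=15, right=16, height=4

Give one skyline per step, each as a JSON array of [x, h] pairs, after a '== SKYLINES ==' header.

== SKYLINES ==
[[44,19],[50,0]]
[[44,19],[50,0]]
[[0,19],[1,0],[44,19],[50,0]]
[[0,19],[1,0],[33,17],[38,0],[44,19],[50,0]]
[[0,19],[1,18],[4,0],[33,17],[38,0],[44,19],[50,0]]
[[0,19],[1,18],[4,4],[19,0],[33,17],[38,0],[44,19],[50,0]]
[[0,19],[1,18],[4,4],[19,14],[22,0],[33,17],[38,0],[44,19],[50,0]]
[[0,19],[1,18],[4,4],[19,14],[22,4],[33,17],[38,0],[44,19],[50,0]]
[[0,19],[1,18],[4,4],[19,14],[22,4],[33,17],[38,0],[44,19],[50,0]]
[[0,19],[1,18],[4,4],[19,14],[22,4],[33,17],[38,19],[50,0]]
[[0,19],[1,18],[4,4],[19,14],[22,4],[33,17],[38,19],[50,0]]
[[0,19],[1,18],[4,4],[19,14],[22,4],[33,17],[38,19],[50,0]]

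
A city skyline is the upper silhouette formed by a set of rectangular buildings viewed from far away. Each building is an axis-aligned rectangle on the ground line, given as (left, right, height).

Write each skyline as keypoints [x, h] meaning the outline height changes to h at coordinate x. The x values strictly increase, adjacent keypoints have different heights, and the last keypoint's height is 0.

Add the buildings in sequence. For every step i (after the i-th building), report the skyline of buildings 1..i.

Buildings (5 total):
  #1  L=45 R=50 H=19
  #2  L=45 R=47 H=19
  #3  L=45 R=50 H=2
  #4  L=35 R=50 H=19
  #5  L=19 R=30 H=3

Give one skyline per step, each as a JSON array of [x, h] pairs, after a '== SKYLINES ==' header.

== SKYLINES ==
[[45,19],[50,0]]
[[45,19],[50,0]]
[[45,19],[50,0]]
[[35,19],[50,0]]
[[19,3],[30,0],[35,19],[50,0]]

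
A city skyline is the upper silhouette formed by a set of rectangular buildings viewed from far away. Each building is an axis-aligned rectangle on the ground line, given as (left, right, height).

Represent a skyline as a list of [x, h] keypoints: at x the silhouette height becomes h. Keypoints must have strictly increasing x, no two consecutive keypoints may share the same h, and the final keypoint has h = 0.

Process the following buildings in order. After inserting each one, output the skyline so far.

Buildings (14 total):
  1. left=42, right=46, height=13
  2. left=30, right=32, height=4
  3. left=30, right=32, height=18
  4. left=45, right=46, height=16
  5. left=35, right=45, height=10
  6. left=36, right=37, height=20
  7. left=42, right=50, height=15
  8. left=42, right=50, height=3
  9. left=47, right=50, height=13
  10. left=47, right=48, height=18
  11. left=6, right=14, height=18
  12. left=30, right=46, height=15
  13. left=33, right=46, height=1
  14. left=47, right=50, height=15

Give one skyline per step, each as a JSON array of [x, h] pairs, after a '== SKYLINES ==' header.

== SKYLINES ==
[[42,13],[46,0]]
[[30,4],[32,0],[42,13],[46,0]]
[[30,18],[32,0],[42,13],[46,0]]
[[30,18],[32,0],[42,13],[45,16],[46,0]]
[[30,18],[32,0],[35,10],[42,13],[45,16],[46,0]]
[[30,18],[32,0],[35,10],[36,20],[37,10],[42,13],[45,16],[46,0]]
[[30,18],[32,0],[35,10],[36,20],[37,10],[42,15],[45,16],[46,15],[50,0]]
[[30,18],[32,0],[35,10],[36,20],[37,10],[42,15],[45,16],[46,15],[50,0]]
[[30,18],[32,0],[35,10],[36,20],[37,10],[42,15],[45,16],[46,15],[50,0]]
[[30,18],[32,0],[35,10],[36,20],[37,10],[42,15],[45,16],[46,15],[47,18],[48,15],[50,0]]
[[6,18],[14,0],[30,18],[32,0],[35,10],[36,20],[37,10],[42,15],[45,16],[46,15],[47,18],[48,15],[50,0]]
[[6,18],[14,0],[30,18],[32,15],[36,20],[37,15],[45,16],[46,15],[47,18],[48,15],[50,0]]
[[6,18],[14,0],[30,18],[32,15],[36,20],[37,15],[45,16],[46,15],[47,18],[48,15],[50,0]]
[[6,18],[14,0],[30,18],[32,15],[36,20],[37,15],[45,16],[46,15],[47,18],[48,15],[50,0]]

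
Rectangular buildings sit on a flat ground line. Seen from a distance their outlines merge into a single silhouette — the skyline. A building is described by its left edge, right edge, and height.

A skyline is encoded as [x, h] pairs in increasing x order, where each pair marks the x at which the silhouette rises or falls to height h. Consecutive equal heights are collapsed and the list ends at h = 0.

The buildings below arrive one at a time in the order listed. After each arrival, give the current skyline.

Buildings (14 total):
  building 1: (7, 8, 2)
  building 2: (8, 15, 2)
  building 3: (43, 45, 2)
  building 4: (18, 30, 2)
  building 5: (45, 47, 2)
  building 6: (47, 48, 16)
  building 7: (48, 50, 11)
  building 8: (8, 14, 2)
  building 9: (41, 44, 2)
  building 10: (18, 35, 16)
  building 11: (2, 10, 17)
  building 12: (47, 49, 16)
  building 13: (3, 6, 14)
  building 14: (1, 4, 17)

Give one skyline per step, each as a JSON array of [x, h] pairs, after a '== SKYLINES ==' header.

== SKYLINES ==
[[7,2],[8,0]]
[[7,2],[15,0]]
[[7,2],[15,0],[43,2],[45,0]]
[[7,2],[15,0],[18,2],[30,0],[43,2],[45,0]]
[[7,2],[15,0],[18,2],[30,0],[43,2],[47,0]]
[[7,2],[15,0],[18,2],[30,0],[43,2],[47,16],[48,0]]
[[7,2],[15,0],[18,2],[30,0],[43,2],[47,16],[48,11],[50,0]]
[[7,2],[15,0],[18,2],[30,0],[43,2],[47,16],[48,11],[50,0]]
[[7,2],[15,0],[18,2],[30,0],[41,2],[47,16],[48,11],[50,0]]
[[7,2],[15,0],[18,16],[35,0],[41,2],[47,16],[48,11],[50,0]]
[[2,17],[10,2],[15,0],[18,16],[35,0],[41,2],[47,16],[48,11],[50,0]]
[[2,17],[10,2],[15,0],[18,16],[35,0],[41,2],[47,16],[49,11],[50,0]]
[[2,17],[10,2],[15,0],[18,16],[35,0],[41,2],[47,16],[49,11],[50,0]]
[[1,17],[10,2],[15,0],[18,16],[35,0],[41,2],[47,16],[49,11],[50,0]]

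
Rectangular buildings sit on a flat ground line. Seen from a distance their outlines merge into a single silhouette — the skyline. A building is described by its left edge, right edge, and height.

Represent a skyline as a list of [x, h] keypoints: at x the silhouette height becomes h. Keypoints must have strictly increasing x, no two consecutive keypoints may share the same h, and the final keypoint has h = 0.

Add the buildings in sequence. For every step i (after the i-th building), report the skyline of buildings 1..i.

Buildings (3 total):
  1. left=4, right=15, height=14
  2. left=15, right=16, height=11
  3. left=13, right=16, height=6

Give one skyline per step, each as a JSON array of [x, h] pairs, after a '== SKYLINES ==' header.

== SKYLINES ==
[[4,14],[15,0]]
[[4,14],[15,11],[16,0]]
[[4,14],[15,11],[16,0]]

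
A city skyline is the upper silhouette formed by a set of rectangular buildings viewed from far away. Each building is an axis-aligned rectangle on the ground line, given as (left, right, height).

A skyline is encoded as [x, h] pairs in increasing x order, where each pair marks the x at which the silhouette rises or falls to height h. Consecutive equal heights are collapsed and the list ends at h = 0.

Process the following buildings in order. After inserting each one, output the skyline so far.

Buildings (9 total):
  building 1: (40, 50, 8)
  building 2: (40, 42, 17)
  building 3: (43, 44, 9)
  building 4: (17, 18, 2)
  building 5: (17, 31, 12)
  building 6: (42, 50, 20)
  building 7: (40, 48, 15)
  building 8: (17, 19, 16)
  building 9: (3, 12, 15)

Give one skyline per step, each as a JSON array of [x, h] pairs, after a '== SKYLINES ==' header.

== SKYLINES ==
[[40,8],[50,0]]
[[40,17],[42,8],[50,0]]
[[40,17],[42,8],[43,9],[44,8],[50,0]]
[[17,2],[18,0],[40,17],[42,8],[43,9],[44,8],[50,0]]
[[17,12],[31,0],[40,17],[42,8],[43,9],[44,8],[50,0]]
[[17,12],[31,0],[40,17],[42,20],[50,0]]
[[17,12],[31,0],[40,17],[42,20],[50,0]]
[[17,16],[19,12],[31,0],[40,17],[42,20],[50,0]]
[[3,15],[12,0],[17,16],[19,12],[31,0],[40,17],[42,20],[50,0]]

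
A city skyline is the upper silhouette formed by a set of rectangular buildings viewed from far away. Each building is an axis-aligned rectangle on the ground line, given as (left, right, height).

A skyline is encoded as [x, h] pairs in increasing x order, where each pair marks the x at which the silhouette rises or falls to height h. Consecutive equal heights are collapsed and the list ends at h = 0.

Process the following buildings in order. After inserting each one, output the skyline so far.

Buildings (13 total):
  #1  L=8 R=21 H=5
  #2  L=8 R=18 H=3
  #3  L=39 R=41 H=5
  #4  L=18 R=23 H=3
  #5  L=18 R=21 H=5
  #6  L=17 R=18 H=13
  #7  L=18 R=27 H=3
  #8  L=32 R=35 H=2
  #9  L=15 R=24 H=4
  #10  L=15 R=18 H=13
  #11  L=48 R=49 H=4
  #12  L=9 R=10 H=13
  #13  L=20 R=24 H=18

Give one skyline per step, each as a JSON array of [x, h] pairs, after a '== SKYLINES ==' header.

== SKYLINES ==
[[8,5],[21,0]]
[[8,5],[21,0]]
[[8,5],[21,0],[39,5],[41,0]]
[[8,5],[21,3],[23,0],[39,5],[41,0]]
[[8,5],[21,3],[23,0],[39,5],[41,0]]
[[8,5],[17,13],[18,5],[21,3],[23,0],[39,5],[41,0]]
[[8,5],[17,13],[18,5],[21,3],[27,0],[39,5],[41,0]]
[[8,5],[17,13],[18,5],[21,3],[27,0],[32,2],[35,0],[39,5],[41,0]]
[[8,5],[17,13],[18,5],[21,4],[24,3],[27,0],[32,2],[35,0],[39,5],[41,0]]
[[8,5],[15,13],[18,5],[21,4],[24,3],[27,0],[32,2],[35,0],[39,5],[41,0]]
[[8,5],[15,13],[18,5],[21,4],[24,3],[27,0],[32,2],[35,0],[39,5],[41,0],[48,4],[49,0]]
[[8,5],[9,13],[10,5],[15,13],[18,5],[21,4],[24,3],[27,0],[32,2],[35,0],[39,5],[41,0],[48,4],[49,0]]
[[8,5],[9,13],[10,5],[15,13],[18,5],[20,18],[24,3],[27,0],[32,2],[35,0],[39,5],[41,0],[48,4],[49,0]]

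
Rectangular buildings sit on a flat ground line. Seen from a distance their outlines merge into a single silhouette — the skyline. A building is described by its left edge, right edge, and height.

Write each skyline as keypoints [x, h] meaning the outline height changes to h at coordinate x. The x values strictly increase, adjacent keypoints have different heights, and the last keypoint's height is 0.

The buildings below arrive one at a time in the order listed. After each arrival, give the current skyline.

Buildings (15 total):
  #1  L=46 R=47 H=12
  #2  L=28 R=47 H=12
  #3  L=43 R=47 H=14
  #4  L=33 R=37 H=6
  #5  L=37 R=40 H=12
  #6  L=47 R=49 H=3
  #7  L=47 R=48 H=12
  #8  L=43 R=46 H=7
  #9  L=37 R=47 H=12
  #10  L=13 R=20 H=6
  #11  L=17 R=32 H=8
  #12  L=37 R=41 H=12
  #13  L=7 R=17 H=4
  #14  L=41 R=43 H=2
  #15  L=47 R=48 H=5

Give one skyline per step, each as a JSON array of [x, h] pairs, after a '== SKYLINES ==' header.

== SKYLINES ==
[[46,12],[47,0]]
[[28,12],[47,0]]
[[28,12],[43,14],[47,0]]
[[28,12],[43,14],[47,0]]
[[28,12],[43,14],[47,0]]
[[28,12],[43,14],[47,3],[49,0]]
[[28,12],[43,14],[47,12],[48,3],[49,0]]
[[28,12],[43,14],[47,12],[48,3],[49,0]]
[[28,12],[43,14],[47,12],[48,3],[49,0]]
[[13,6],[20,0],[28,12],[43,14],[47,12],[48,3],[49,0]]
[[13,6],[17,8],[28,12],[43,14],[47,12],[48,3],[49,0]]
[[13,6],[17,8],[28,12],[43,14],[47,12],[48,3],[49,0]]
[[7,4],[13,6],[17,8],[28,12],[43,14],[47,12],[48,3],[49,0]]
[[7,4],[13,6],[17,8],[28,12],[43,14],[47,12],[48,3],[49,0]]
[[7,4],[13,6],[17,8],[28,12],[43,14],[47,12],[48,3],[49,0]]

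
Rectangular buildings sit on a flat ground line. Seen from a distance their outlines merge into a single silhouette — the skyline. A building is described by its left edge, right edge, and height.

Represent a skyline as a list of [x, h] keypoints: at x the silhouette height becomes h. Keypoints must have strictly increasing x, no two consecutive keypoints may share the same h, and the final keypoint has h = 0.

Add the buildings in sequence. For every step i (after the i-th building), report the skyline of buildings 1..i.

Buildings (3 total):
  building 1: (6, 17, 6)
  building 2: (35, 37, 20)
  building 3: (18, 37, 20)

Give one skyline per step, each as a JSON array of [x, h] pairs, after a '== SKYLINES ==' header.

== SKYLINES ==
[[6,6],[17,0]]
[[6,6],[17,0],[35,20],[37,0]]
[[6,6],[17,0],[18,20],[37,0]]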